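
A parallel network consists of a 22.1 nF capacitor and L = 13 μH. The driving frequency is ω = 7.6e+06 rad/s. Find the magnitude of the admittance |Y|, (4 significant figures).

X_L = ωL = 98.80 Ω
X_C = 1/(ωC) = 5.954 Ω
Parallel: admittances add. Y = 1/(jωL) + jωC
Y = (0 + j0.1578) S
|Y| = 0.1578 S → |Z| = 1/|Y| = 6.336 Ω, ∠Z = −∠Y = -90.00°

157.8 mS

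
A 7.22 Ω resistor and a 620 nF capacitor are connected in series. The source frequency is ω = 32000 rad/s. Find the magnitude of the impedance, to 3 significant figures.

50.9 Ω

X_C = 1/(ωC) = 50.4 Ω
Z = 7.22 − j50.4 Ω
|Z| = √(7.22² + 50.4²) = 50.9 Ω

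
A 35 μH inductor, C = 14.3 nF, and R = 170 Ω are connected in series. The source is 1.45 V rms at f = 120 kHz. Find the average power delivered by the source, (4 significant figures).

10.73 mW

ω = 2πf = 754000 rad/s
X_L = ωL = 26.39 Ω
X_C = 1/(ωC) = 92.75 Ω
Net reactance X = X_L − X_C = -66.36 Ω
Z = 170.0 − j66.36 Ω
|Z| = √(170.0² + 66.36²) = 182.5 Ω
∠Z = arctan(-66.36/170.0) = -21.32°
I = V/|Z| = 7.946 mA
P = VI cos φ = 1.45 × 0.007946 × cos(-21.32°) = 10.73 mW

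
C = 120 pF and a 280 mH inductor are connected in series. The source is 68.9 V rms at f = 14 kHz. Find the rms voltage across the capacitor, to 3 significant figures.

ω = 2πf = 87960 rad/s
X_L = ωL = 24600 Ω
X_C = 1/(ωC) = 94700 Ω
Net reactance X = X_L − X_C = -70100 Ω
Z = − j70100 Ω
|Z| = √(0² + 70100²) = 70100 Ω
I = V/|Z| = 983 μA
V_C = I·|Z_C| = 0.000983 × 94700 = 93.1 V

93.1 V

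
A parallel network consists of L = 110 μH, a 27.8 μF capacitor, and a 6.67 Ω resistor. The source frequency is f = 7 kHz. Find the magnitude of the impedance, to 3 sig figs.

0.974 Ω

ω = 2πf = 43980 rad/s
X_L = ωL = 4.84 Ω
X_C = 1/(ωC) = 0.818 Ω
Parallel: admittances add. Y = 1/R + 1/(jωL) + jωC
Y = (0.150 + j1.02) S
|Y| = 1.03 S → |Z| = 1/|Y| = 0.974 Ω, ∠Z = −∠Y = -81.6°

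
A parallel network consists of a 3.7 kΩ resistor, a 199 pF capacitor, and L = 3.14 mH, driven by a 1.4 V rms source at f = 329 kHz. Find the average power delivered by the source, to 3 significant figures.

ω = 2πf = 2.067e+06 rad/s
X_L = ωL = 6490 Ω
X_C = 1/(ωC) = 2430 Ω
Parallel: admittances add. Y = 1/R + 1/(jωL) + jωC
Y = (0.000270 + j0.000257) S
|Y| = 0.000373 S → |Z| = 1/|Y| = 2680 Ω, ∠Z = −∠Y = -43.6°
I = V/|Z| = 522 μA
P = VI cos φ = 1.4 × 0.000522 × cos(-43.6°) = 530 μW

530 μW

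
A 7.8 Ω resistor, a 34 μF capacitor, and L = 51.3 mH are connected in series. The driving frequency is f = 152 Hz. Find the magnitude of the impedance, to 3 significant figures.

ω = 2πf = 955.0 rad/s
X_L = ωL = 49.0 Ω
X_C = 1/(ωC) = 30.8 Ω
Net reactance X = X_L − X_C = 18.2 Ω
Z = 7.80 + j18.2 Ω
|Z| = √(7.80² + 18.2²) = 19.8 Ω

19.8 Ω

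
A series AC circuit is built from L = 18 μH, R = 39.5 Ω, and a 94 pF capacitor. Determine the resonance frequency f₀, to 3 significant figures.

ω₀ = 1/√(LC) = 1/√(1.8e-05 × 9.4e-11) = 2.431e+07 rad/s
f₀ = ω₀/(2π) = 3.87 MHz

3.87 MHz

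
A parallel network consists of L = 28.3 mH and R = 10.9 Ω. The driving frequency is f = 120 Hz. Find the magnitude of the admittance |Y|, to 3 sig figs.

103 mS

ω = 2πf = 754.0 rad/s
X_L = ωL = 21.3 Ω
Parallel: admittances add. Y = 1/R + 1/(jωL)
Y = (0.0917 − j0.0469) S
|Y| = 0.103 S → |Z| = 1/|Y| = 9.71 Ω, ∠Z = −∠Y = 27.1°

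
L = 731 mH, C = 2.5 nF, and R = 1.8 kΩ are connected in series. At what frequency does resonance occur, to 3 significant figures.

3.72 kHz

ω₀ = 1/√(LC) = 1/√(0.731 × 2.5e-09) = 23390 rad/s
f₀ = ω₀/(2π) = 3.72 kHz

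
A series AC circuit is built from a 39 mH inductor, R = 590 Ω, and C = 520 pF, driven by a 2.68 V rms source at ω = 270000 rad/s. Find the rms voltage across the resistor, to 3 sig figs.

0.457 V

X_L = ωL = 10500 Ω
X_C = 1/(ωC) = 7120 Ω
Net reactance X = X_L − X_C = 3410 Ω
Z = 590 + j3410 Ω
|Z| = √(590² + 3410²) = 3460 Ω
I = V/|Z| = 775 μA
V_R = I·|Z_R| = 0.000775 × 590 = 0.457 V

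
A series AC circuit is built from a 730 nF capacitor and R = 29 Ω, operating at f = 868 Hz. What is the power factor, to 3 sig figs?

ω = 2πf = 5454 rad/s
X_C = 1/(ωC) = 251 Ω
Z = 29.0 − j251 Ω
|Z| = √(29.0² + 251²) = 253 Ω
∠Z = arctan(-251/29.0) = -83.4°
cos φ = cos(-83.4°) = 0.115

0.115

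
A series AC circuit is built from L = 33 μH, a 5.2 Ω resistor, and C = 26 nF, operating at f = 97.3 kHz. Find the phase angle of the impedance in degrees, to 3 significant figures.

ω = 2πf = 611400 rad/s
X_L = ωL = 20.2 Ω
X_C = 1/(ωC) = 62.9 Ω
Net reactance X = X_L − X_C = -42.7 Ω
Z = 5.20 − j42.7 Ω
|Z| = √(5.20² + 42.7²) = 43.1 Ω
∠Z = arctan(-42.7/5.20) = -83.1°

-83.1°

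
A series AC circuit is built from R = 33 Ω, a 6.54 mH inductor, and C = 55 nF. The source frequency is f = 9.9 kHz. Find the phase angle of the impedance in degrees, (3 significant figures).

73.9°

ω = 2πf = 62200 rad/s
X_L = ωL = 407 Ω
X_C = 1/(ωC) = 292 Ω
Net reactance X = X_L − X_C = 115 Ω
Z = 33.0 + j115 Ω
|Z| = √(33.0² + 115²) = 119 Ω
∠Z = arctan(115/33.0) = 73.9°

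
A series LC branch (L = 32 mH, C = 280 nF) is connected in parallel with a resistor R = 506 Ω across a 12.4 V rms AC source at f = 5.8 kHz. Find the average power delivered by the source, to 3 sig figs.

ω = 2πf = 36440 rad/s
X_L = ωL = 1170 Ω
X_C = 1/(ωC) = 98.0 Ω
Branch 1: Z₁ = R = 506 Ω
Branch 2 (series LC): Z₂ = j(X_L − X_C) = j1070 Ω
Parallel: Z = Z₁Z₂/(Z₁+Z₂), |Z| = 457 Ω, ∠Z = 25.3°
I = V/|Z| = 27.1 mA
P = VI cos φ = 12.4 × 0.0271 × cos(25.3°) = 304 mW

304 mW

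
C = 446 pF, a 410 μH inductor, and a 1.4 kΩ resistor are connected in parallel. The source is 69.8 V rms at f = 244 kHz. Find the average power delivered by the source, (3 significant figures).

3.48 W

ω = 2πf = 1.533e+06 rad/s
X_L = ωL = 629 Ω
X_C = 1/(ωC) = 1460 Ω
Parallel: admittances add. Y = 1/R + 1/(jωL) + jωC
Y = (0.000714 − j0.000907) S
|Y| = 0.00115 S → |Z| = 1/|Y| = 866 Ω, ∠Z = −∠Y = 51.8°
I = V/|Z| = 80.6 mA
P = VI cos φ = 69.8 × 0.0806 × cos(51.8°) = 3.48 W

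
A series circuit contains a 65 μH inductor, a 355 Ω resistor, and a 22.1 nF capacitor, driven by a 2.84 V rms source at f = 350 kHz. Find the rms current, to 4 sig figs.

ω = 2πf = 2.199e+06 rad/s
X_L = ωL = 142.9 Ω
X_C = 1/(ωC) = 20.58 Ω
Net reactance X = X_L − X_C = 122.4 Ω
Z = 355.0 + j122.4 Ω
|Z| = √(355.0² + 122.4²) = 375.5 Ω
I = V/|Z| = 2.84/375.5 = 7.563 mA

7.563 mA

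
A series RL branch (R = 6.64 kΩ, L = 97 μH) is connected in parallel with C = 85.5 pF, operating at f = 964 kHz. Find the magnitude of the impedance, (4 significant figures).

ω = 2πf = 6.057e+06 rad/s
X_L = ωL = 587.5 Ω
X_C = 1/(ωC) = 1931 Ω
Branch 1 (R+jX_L): Z₁ = 6640 + j587.5 Ω, |Z₁| = 6666 Ω
Branch 2 (−jX_C): Z₂ = −j1931 Ω
Parallel: Z = Z₁Z₂/(Z₁+Z₂), |Z| = 1900 Ω, ∠Z = -73.51°

1900 Ω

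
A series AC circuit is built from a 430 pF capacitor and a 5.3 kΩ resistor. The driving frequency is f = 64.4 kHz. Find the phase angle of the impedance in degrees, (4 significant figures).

-47.32°

ω = 2πf = 404600 rad/s
X_C = 1/(ωC) = 5747 Ω
Z = 5300 − j5747 Ω
|Z| = √(5300² + 5747²) = 7818 Ω
∠Z = arctan(-5747/5300) = -47.32°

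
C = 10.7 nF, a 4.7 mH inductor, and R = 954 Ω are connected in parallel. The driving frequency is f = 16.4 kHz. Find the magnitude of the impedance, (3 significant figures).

ω = 2πf = 103000 rad/s
X_L = ωL = 484 Ω
X_C = 1/(ωC) = 907 Ω
Parallel: admittances add. Y = 1/R + 1/(jωL) + jωC
Y = (0.00105 − j0.000962) S
|Y| = 0.00142 S → |Z| = 1/|Y| = 703 Ω, ∠Z = −∠Y = 42.6°

703 Ω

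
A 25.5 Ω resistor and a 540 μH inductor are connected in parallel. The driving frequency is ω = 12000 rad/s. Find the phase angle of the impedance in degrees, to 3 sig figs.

X_L = ωL = 6.48 Ω
Parallel: admittances add. Y = 1/R + 1/(jωL)
Y = (0.0392 − j0.154) S
|Y| = 0.159 S → |Z| = 1/|Y| = 6.28 Ω, ∠Z = −∠Y = 75.7°

75.7°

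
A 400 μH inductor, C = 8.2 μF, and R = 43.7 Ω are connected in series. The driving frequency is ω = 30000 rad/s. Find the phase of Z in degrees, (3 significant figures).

X_L = ωL = 12.0 Ω
X_C = 1/(ωC) = 4.07 Ω
Net reactance X = X_L − X_C = 7.93 Ω
Z = 43.7 + j7.93 Ω
|Z| = √(43.7² + 7.93²) = 44.4 Ω
∠Z = arctan(7.93/43.7) = 10.3°

10.3°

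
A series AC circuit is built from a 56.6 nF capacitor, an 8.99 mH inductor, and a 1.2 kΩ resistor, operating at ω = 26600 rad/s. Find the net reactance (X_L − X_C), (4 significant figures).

X_L = ωL = 239.1 Ω
X_C = 1/(ωC) = 664.2 Ω
X = 239.1 − 664.2 = -425.1 Ω

-425.1 Ω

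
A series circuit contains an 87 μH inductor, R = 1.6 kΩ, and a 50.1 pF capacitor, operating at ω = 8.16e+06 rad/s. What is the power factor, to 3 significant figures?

X_L = ωL = 710 Ω
X_C = 1/(ωC) = 2450 Ω
Net reactance X = X_L − X_C = -1740 Ω
Z = 1600 − j1740 Ω
|Z| = √(1600² + 1740²) = 2360 Ω
∠Z = arctan(-1740/1600) = -47.3°
cos φ = cos(-47.3°) = 0.678

0.678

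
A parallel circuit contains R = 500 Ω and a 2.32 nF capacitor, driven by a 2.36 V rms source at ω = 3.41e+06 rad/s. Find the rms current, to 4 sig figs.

19.26 mA

X_C = 1/(ωC) = 126.4 Ω
Parallel: admittances add. Y = 1/R + jωC
Y = (0.002000 + j0.007911) S
|Y| = 0.008160 S → |Z| = 1/|Y| = 122.5 Ω, ∠Z = −∠Y = -75.81°
I = V/|Z| = 2.36/122.5 = 19.26 mA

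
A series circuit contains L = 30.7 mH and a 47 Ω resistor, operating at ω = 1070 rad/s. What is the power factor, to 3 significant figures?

0.820

X_L = ωL = 32.8 Ω
Z = 47.0 + j32.8 Ω
|Z| = √(47.0² + 32.8²) = 57.3 Ω
∠Z = arctan(32.8/47.0) = 35.0°
cos φ = cos(35.0°) = 0.820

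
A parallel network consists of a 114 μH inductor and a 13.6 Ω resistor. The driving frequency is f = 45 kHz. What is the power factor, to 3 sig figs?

0.921

ω = 2πf = 282700 rad/s
X_L = ωL = 32.2 Ω
Parallel: admittances add. Y = 1/R + 1/(jωL)
Y = (0.0735 − j0.0310) S
|Y| = 0.0798 S → |Z| = 1/|Y| = 12.5 Ω, ∠Z = −∠Y = 22.9°
cos φ = cos(22.9°) = 0.921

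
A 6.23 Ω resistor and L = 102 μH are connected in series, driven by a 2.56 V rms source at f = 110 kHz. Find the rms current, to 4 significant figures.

36.17 mA

ω = 2πf = 691200 rad/s
X_L = ωL = 70.50 Ω
Z = 6.230 + j70.50 Ω
|Z| = √(6.230² + 70.50²) = 70.77 Ω
I = V/|Z| = 2.56/70.77 = 36.17 mA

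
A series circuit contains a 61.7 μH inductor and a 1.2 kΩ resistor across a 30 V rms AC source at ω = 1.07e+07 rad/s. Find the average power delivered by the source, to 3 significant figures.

576 mW

X_L = ωL = 660 Ω
Z = 1200 + j660 Ω
|Z| = √(1200² + 660²) = 1370 Ω
∠Z = arctan(660/1200) = 28.8°
I = V/|Z| = 21.9 mA
P = VI cos φ = 30 × 0.0219 × cos(28.8°) = 576 mW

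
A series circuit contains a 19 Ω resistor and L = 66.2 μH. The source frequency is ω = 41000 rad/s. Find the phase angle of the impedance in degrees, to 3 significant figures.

X_L = ωL = 2.71 Ω
Z = 19.0 + j2.71 Ω
|Z| = √(19.0² + 2.71²) = 19.2 Ω
∠Z = arctan(2.71/19.0) = 8.13°

8.13°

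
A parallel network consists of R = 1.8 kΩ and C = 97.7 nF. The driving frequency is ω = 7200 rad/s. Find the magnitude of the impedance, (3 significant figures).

X_C = 1/(ωC) = 1420 Ω
Parallel: admittances add. Y = 1/R + jωC
Y = (0.000556 + j0.000703) S
|Y| = 0.000896 S → |Z| = 1/|Y| = 1120 Ω, ∠Z = −∠Y = -51.7°

1120 Ω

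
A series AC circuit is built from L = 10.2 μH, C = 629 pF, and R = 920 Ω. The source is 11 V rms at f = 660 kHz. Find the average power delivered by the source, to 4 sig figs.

ω = 2πf = 4.147e+06 rad/s
X_L = ωL = 42.30 Ω
X_C = 1/(ωC) = 383.4 Ω
Net reactance X = X_L − X_C = -341.1 Ω
Z = 920.0 − j341.1 Ω
|Z| = √(920.0² + 341.1²) = 981.2 Ω
∠Z = arctan(-341.1/920.0) = -20.34°
I = V/|Z| = 11.21 mA
P = VI cos φ = 11 × 0.01121 × cos(-20.34°) = 115.6 mW

115.6 mW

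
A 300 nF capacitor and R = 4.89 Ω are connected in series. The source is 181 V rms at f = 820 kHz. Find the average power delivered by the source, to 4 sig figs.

ω = 2πf = 5.152e+06 rad/s
X_C = 1/(ωC) = 0.6470 Ω
Z = 4.890 − j0.6470 Ω
|Z| = √(4.890² + 0.6470²) = 4.933 Ω
∠Z = arctan(-0.6470/4.890) = -7.537°
I = V/|Z| = 36.69 A
P = VI cos φ = 181 × 36.69 × cos(-7.537°) = 6.584 kW

6.584 kW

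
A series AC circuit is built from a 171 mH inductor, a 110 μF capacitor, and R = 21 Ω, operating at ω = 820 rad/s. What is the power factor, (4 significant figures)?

X_L = ωL = 140.2 Ω
X_C = 1/(ωC) = 11.09 Ω
Net reactance X = X_L − X_C = 129.1 Ω
Z = 21.00 + j129.1 Ω
|Z| = √(21.00² + 129.1²) = 130.8 Ω
∠Z = arctan(129.1/21.00) = 80.76°
cos φ = cos(80.76°) = 0.1605

0.1605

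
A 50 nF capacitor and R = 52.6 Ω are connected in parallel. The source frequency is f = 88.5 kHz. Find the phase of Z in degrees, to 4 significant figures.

-55.64°

ω = 2πf = 556100 rad/s
X_C = 1/(ωC) = 35.97 Ω
Parallel: admittances add. Y = 1/R + jωC
Y = (0.01901 + j0.02780) S
|Y| = 0.03368 S → |Z| = 1/|Y| = 29.69 Ω, ∠Z = −∠Y = -55.64°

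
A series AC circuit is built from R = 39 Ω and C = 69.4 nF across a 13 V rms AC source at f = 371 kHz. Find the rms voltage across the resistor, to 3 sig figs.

12.8 V

ω = 2πf = 2.331e+06 rad/s
X_C = 1/(ωC) = 6.18 Ω
Z = 39.0 − j6.18 Ω
|Z| = √(39.0² + 6.18²) = 39.5 Ω
I = V/|Z| = 329 mA
V_R = I·|Z_R| = 0.329 × 39.0 = 12.8 V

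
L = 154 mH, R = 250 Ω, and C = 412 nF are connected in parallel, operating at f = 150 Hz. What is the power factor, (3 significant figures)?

ω = 2πf = 942.5 rad/s
X_L = ωL = 145 Ω
X_C = 1/(ωC) = 2580 Ω
Parallel: admittances add. Y = 1/R + 1/(jωL) + jωC
Y = (0.00400 − j0.00650) S
|Y| = 0.00763 S → |Z| = 1/|Y| = 131 Ω, ∠Z = −∠Y = 58.4°
cos φ = cos(58.4°) = 0.524

0.524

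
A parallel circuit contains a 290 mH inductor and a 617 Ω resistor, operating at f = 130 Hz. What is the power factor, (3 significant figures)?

0.358

ω = 2πf = 816.8 rad/s
X_L = ωL = 237 Ω
Parallel: admittances add. Y = 1/R + 1/(jωL)
Y = (0.00162 − j0.00422) S
|Y| = 0.00452 S → |Z| = 1/|Y| = 221 Ω, ∠Z = −∠Y = 69.0°
cos φ = cos(69.0°) = 0.358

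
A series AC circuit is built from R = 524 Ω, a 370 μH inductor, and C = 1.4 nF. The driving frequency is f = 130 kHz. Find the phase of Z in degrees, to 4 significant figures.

ω = 2πf = 816800 rad/s
X_L = ωL = 302.2 Ω
X_C = 1/(ωC) = 874.5 Ω
Net reactance X = X_L − X_C = -572.3 Ω
Z = 524.0 − j572.3 Ω
|Z| = √(524.0² + 572.3²) = 775.9 Ω
∠Z = arctan(-572.3/524.0) = -47.52°

-47.52°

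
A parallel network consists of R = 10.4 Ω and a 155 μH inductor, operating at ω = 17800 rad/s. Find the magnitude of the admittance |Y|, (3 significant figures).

375 mS

X_L = ωL = 2.76 Ω
Parallel: admittances add. Y = 1/R + 1/(jωL)
Y = (0.0962 − j0.362) S
|Y| = 0.375 S → |Z| = 1/|Y| = 2.67 Ω, ∠Z = −∠Y = 75.1°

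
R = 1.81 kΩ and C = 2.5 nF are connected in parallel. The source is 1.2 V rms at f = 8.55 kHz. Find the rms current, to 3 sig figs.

ω = 2πf = 53720 rad/s
X_C = 1/(ωC) = 7450 Ω
Parallel: admittances add. Y = 1/R + jωC
Y = (0.000552 + j0.000134) S
|Y| = 0.000569 S → |Z| = 1/|Y| = 1760 Ω, ∠Z = −∠Y = -13.7°
I = V/|Z| = 1.2/1760 = 682 μA

682 μA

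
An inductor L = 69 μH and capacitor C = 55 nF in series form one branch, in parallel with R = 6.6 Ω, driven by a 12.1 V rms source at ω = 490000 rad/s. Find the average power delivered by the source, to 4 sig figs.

22.18 W

X_L = ωL = 33.81 Ω
X_C = 1/(ωC) = 37.11 Ω
Branch 1: Z₁ = R = 6.600 Ω
Branch 2 (series LC): Z₂ = j(X_L − X_C) = −j3.296 Ω
Parallel: Z = Z₁Z₂/(Z₁+Z₂), |Z| = 2.949 Ω, ∠Z = -63.46°
I = V/|Z| = 4.104 A
P = VI cos φ = 12.1 × 4.104 × cos(-63.46°) = 22.18 W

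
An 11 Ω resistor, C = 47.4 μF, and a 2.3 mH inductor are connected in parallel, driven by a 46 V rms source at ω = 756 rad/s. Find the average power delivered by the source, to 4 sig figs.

192.4 W

X_L = ωL = 1.739 Ω
X_C = 1/(ωC) = 27.91 Ω
Parallel: admittances add. Y = 1/R + 1/(jωL) + jωC
Y = (0.09091 − j0.5393) S
|Y| = 0.5469 S → |Z| = 1/|Y| = 1.829 Ω, ∠Z = −∠Y = 80.43°
I = V/|Z| = 25.16 A
P = VI cos φ = 46 × 25.16 × cos(80.43°) = 192.4 W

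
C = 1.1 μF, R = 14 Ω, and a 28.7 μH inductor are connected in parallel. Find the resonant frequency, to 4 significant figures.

ω₀ = 1/√(LC) = 1/√(2.87e-05 × 1.1e-06) = 178000 rad/s
f₀ = ω₀/(2π) = 28.33 kHz

28.33 kHz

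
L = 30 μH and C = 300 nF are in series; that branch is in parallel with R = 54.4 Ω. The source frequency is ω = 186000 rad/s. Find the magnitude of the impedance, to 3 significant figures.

X_L = ωL = 5.58 Ω
X_C = 1/(ωC) = 17.9 Ω
Branch 1: Z₁ = R = 54.4 Ω
Branch 2 (series LC): Z₂ = j(X_L − X_C) = −j12.3 Ω
Parallel: Z = Z₁Z₂/(Z₁+Z₂), |Z| = 12.0 Ω, ∠Z = -77.2°

12.0 Ω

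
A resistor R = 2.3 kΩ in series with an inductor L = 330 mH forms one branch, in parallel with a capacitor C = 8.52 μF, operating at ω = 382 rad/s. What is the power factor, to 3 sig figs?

0.133

X_L = ωL = 126 Ω
X_C = 1/(ωC) = 307 Ω
Branch 1 (R+jX_L): Z₁ = 2300 + j126 Ω, |Z₁| = 2300 Ω
Branch 2 (−jX_C): Z₂ = −j307 Ω
Parallel: Z = Z₁Z₂/(Z₁+Z₂), |Z| = 307 Ω, ∠Z = -82.4°
cos φ = cos(-82.4°) = 0.133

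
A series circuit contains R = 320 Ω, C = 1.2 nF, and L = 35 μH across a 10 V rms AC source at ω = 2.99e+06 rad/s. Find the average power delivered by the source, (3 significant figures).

241 mW

X_L = ωL = 105 Ω
X_C = 1/(ωC) = 279 Ω
Net reactance X = X_L − X_C = -174 Ω
Z = 320 − j174 Ω
|Z| = √(320² + 174²) = 364 Ω
∠Z = arctan(-174/320) = -28.5°
I = V/|Z| = 27.5 mA
P = VI cos φ = 10 × 0.0275 × cos(-28.5°) = 241 mW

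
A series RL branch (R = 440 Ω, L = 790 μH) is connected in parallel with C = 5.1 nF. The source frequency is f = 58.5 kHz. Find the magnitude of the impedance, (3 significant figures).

ω = 2πf = 367600 rad/s
X_L = ωL = 290 Ω
X_C = 1/(ωC) = 533 Ω
Branch 1 (R+jX_L): Z₁ = 440 + j290 Ω, |Z₁| = 527 Ω
Branch 2 (−jX_C): Z₂ = −j533 Ω
Parallel: Z = Z₁Z₂/(Z₁+Z₂), |Z| = 559 Ω, ∠Z = -27.7°

559 Ω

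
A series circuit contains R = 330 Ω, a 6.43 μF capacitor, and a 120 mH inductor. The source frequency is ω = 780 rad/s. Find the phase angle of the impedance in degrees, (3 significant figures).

X_L = ωL = 93.6 Ω
X_C = 1/(ωC) = 199 Ω
Net reactance X = X_L − X_C = -106 Ω
Z = 330 − j106 Ω
|Z| = √(330² + 106²) = 347 Ω
∠Z = arctan(-106/330) = -17.8°

-17.8°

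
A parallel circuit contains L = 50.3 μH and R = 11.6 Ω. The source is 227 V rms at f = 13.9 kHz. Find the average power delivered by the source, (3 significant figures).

ω = 2πf = 87340 rad/s
X_L = ωL = 4.39 Ω
Parallel: admittances add. Y = 1/R + 1/(jωL)
Y = (0.0862 − j0.228) S
|Y| = 0.243 S → |Z| = 1/|Y| = 4.11 Ω, ∠Z = −∠Y = 69.3°
I = V/|Z| = 55.3 A
P = VI cos φ = 227 × 55.3 × cos(69.3°) = 4.44 kW

4.44 kW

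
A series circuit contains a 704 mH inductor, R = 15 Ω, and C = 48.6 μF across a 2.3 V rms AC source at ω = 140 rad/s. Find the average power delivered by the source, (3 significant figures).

30.9 mW

X_L = ωL = 98.6 Ω
X_C = 1/(ωC) = 147 Ω
Net reactance X = X_L − X_C = -48.4 Ω
Z = 15.0 − j48.4 Ω
|Z| = √(15.0² + 48.4²) = 50.7 Ω
∠Z = arctan(-48.4/15.0) = -72.8°
I = V/|Z| = 45.4 mA
P = VI cos φ = 2.3 × 0.0454 × cos(-72.8°) = 30.9 mW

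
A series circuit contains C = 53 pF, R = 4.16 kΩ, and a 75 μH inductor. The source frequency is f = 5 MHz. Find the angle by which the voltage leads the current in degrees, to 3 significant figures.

22.9°

ω = 2πf = 3.142e+07 rad/s
X_L = ωL = 2360 Ω
X_C = 1/(ωC) = 601 Ω
Net reactance X = X_L − X_C = 1760 Ω
Z = 4160 + j1760 Ω
|Z| = √(4160² + 1760²) = 4520 Ω
∠Z = arctan(1760/4160) = 22.9°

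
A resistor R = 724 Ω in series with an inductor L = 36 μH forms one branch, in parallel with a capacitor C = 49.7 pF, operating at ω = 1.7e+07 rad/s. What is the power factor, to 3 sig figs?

X_L = ωL = 612 Ω
X_C = 1/(ωC) = 1180 Ω
Branch 1 (R+jX_L): Z₁ = 724 + j612 Ω, |Z₁| = 948 Ω
Branch 2 (−jX_C): Z₂ = −j1180 Ω
Parallel: Z = Z₁Z₂/(Z₁+Z₂), |Z| = 1220 Ω, ∠Z = -11.5°
cos φ = cos(-11.5°) = 0.980

0.980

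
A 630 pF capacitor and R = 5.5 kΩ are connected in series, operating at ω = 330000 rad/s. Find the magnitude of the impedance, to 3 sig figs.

7310 Ω

X_C = 1/(ωC) = 4810 Ω
Z = 5500 − j4810 Ω
|Z| = √(5500² + 4810²) = 7310 Ω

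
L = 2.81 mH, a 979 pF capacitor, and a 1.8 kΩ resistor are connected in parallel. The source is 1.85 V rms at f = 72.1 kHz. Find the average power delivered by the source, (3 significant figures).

ω = 2πf = 453000 rad/s
X_L = ωL = 1270 Ω
X_C = 1/(ωC) = 2250 Ω
Parallel: admittances add. Y = 1/R + 1/(jωL) + jωC
Y = (0.000556 − j0.000342) S
|Y| = 0.000652 S → |Z| = 1/|Y| = 1530 Ω, ∠Z = −∠Y = 31.6°
I = V/|Z| = 1.21 mA
P = VI cos φ = 1.85 × 0.00121 × cos(31.6°) = 1.90 mW

1.90 mW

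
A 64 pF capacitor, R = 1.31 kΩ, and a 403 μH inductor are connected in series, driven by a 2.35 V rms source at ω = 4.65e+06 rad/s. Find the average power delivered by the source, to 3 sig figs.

1.84 mW

X_L = ωL = 1870 Ω
X_C = 1/(ωC) = 3360 Ω
Net reactance X = X_L − X_C = -1490 Ω
Z = 1310 − j1490 Ω
|Z| = √(1310² + 1490²) = 1980 Ω
∠Z = arctan(-1490/1310) = -48.6°
I = V/|Z| = 1.19 mA
P = VI cos φ = 2.35 × 0.00119 × cos(-48.6°) = 1.84 mW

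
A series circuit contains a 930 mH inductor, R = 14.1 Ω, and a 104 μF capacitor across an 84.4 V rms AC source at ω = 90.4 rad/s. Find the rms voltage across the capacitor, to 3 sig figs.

340 V

X_L = ωL = 84.1 Ω
X_C = 1/(ωC) = 106 Ω
Net reactance X = X_L − X_C = -22.3 Ω
Z = 14.1 − j22.3 Ω
|Z| = √(14.1² + 22.3²) = 26.4 Ω
I = V/|Z| = 3.20 A
V_C = I·|Z_C| = 3.20 × 106 = 340 V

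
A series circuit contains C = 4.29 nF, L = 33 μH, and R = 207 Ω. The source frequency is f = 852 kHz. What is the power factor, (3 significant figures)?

ω = 2πf = 5.353e+06 rad/s
X_L = ωL = 177 Ω
X_C = 1/(ωC) = 43.5 Ω
Net reactance X = X_L − X_C = 133 Ω
Z = 207 + j133 Ω
|Z| = √(207² + 133²) = 246 Ω
∠Z = arctan(133/207) = 32.7°
cos φ = cos(32.7°) = 0.841

0.841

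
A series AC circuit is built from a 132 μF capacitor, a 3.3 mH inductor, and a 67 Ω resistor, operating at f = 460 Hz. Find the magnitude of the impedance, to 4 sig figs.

ω = 2πf = 2890 rad/s
X_L = ωL = 9.538 Ω
X_C = 1/(ωC) = 2.621 Ω
Net reactance X = X_L − X_C = 6.917 Ω
Z = 67.00 + j6.917 Ω
|Z| = √(67.00² + 6.917²) = 67.36 Ω

67.36 Ω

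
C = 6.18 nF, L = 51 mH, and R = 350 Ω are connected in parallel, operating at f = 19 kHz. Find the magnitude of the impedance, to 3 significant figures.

ω = 2πf = 119400 rad/s
X_L = ωL = 6090 Ω
X_C = 1/(ωC) = 1360 Ω
Parallel: admittances add. Y = 1/R + 1/(jωL) + jωC
Y = (0.00286 + j0.000574) S
|Y| = 0.00291 S → |Z| = 1/|Y| = 343 Ω, ∠Z = −∠Y = -11.4°

343 Ω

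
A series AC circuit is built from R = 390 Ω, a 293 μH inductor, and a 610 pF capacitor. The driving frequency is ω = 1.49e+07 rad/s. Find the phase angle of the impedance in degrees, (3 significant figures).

X_L = ωL = 4370 Ω
X_C = 1/(ωC) = 110 Ω
Net reactance X = X_L − X_C = 4260 Ω
Z = 390 + j4260 Ω
|Z| = √(390² + 4260²) = 4270 Ω
∠Z = arctan(4260/390) = 84.8°

84.8°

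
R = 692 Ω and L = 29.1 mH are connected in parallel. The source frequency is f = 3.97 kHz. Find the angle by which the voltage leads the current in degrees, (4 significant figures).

ω = 2πf = 24940 rad/s
X_L = ωL = 725.9 Ω
Parallel: admittances add. Y = 1/R + 1/(jωL)
Y = (0.001445 − j0.001378) S
|Y| = 0.001997 S → |Z| = 1/|Y| = 500.9 Ω, ∠Z = −∠Y = 43.63°

43.63°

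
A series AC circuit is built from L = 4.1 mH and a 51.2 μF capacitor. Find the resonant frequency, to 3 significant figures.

ω₀ = 1/√(LC) = 1/√(0.0041 × 5.12e-05) = 2183 rad/s
f₀ = ω₀/(2π) = 347 Hz

347 Hz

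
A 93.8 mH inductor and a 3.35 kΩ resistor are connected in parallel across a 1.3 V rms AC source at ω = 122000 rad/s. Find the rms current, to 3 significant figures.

404 μA

X_L = ωL = 11400 Ω
Parallel: admittances add. Y = 1/R + 1/(jωL)
Y = (0.000299 − j8.74e-05) S
|Y| = 0.000311 S → |Z| = 1/|Y| = 3220 Ω, ∠Z = −∠Y = 16.3°
I = V/|Z| = 1.3/3220 = 404 μA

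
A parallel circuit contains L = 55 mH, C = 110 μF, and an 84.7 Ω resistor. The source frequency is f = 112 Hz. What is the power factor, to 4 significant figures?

ω = 2πf = 703.7 rad/s
X_L = ωL = 38.70 Ω
X_C = 1/(ωC) = 12.92 Ω
Parallel: admittances add. Y = 1/R + 1/(jωL) + jωC
Y = (0.01181 + j0.05157) S
|Y| = 0.05291 S → |Z| = 1/|Y| = 18.90 Ω, ∠Z = −∠Y = -77.11°
cos φ = cos(-77.11°) = 0.2232

0.2232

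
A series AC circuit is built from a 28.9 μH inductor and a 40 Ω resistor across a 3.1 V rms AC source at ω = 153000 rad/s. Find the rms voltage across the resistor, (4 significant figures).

X_L = ωL = 4.422 Ω
Z = 40.00 + j4.422 Ω
|Z| = √(40.00² + 4.422²) = 40.24 Ω
I = V/|Z| = 77.03 mA
V_R = I·|Z_R| = 0.07703 × 40.00 = 3.081 V

3.081 V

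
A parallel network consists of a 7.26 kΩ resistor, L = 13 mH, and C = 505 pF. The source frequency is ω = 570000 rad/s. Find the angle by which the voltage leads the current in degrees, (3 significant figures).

-48.0°

X_L = ωL = 7410 Ω
X_C = 1/(ωC) = 3470 Ω
Parallel: admittances add. Y = 1/R + 1/(jωL) + jωC
Y = (0.000138 + j0.000153) S
|Y| = 0.000206 S → |Z| = 1/|Y| = 4860 Ω, ∠Z = −∠Y = -48.0°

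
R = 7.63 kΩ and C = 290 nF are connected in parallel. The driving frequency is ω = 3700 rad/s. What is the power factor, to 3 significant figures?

0.121

X_C = 1/(ωC) = 932 Ω
Parallel: admittances add. Y = 1/R + jωC
Y = (0.000131 + j0.00107) S
|Y| = 0.00108 S → |Z| = 1/|Y| = 925 Ω, ∠Z = −∠Y = -83.0°
cos φ = cos(-83.0°) = 0.121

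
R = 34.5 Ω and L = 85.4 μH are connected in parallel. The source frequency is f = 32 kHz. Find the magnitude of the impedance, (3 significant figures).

ω = 2πf = 201100 rad/s
X_L = ωL = 17.2 Ω
Parallel: admittances add. Y = 1/R + 1/(jωL)
Y = (0.0290 − j0.0582) S
|Y| = 0.0651 S → |Z| = 1/|Y| = 15.4 Ω, ∠Z = −∠Y = 63.5°

15.4 Ω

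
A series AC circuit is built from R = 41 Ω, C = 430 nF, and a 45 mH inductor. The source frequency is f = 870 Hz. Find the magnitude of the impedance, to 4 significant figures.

184.1 Ω

ω = 2πf = 5466 rad/s
X_L = ωL = 246.0 Ω
X_C = 1/(ωC) = 425.4 Ω
Net reactance X = X_L − X_C = -179.4 Ω
Z = 41.00 − j179.4 Ω
|Z| = √(41.00² + 179.4²) = 184.1 Ω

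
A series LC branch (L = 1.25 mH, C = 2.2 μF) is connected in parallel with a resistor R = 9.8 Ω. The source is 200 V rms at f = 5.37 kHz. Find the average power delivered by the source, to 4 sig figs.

ω = 2πf = 33740 rad/s
X_L = ωL = 42.18 Ω
X_C = 1/(ωC) = 13.47 Ω
Branch 1: Z₁ = R = 9.800 Ω
Branch 2 (series LC): Z₂ = j(X_L − X_C) = j28.70 Ω
Parallel: Z = Z₁Z₂/(Z₁+Z₂), |Z| = 9.274 Ω, ∠Z = 18.85°
I = V/|Z| = 21.56 A
P = VI cos φ = 200 × 21.56 × cos(18.85°) = 4.082 kW

4.082 kW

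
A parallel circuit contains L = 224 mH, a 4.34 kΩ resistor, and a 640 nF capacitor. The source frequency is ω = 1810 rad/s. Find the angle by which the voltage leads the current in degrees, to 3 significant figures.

80.0°

X_L = ωL = 405 Ω
X_C = 1/(ωC) = 863 Ω
Parallel: admittances add. Y = 1/R + 1/(jωL) + jωC
Y = (0.000230 − j0.00131) S
|Y| = 0.00133 S → |Z| = 1/|Y| = 753 Ω, ∠Z = −∠Y = 80.0°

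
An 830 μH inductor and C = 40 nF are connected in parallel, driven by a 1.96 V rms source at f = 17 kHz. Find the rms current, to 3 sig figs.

ω = 2πf = 106800 rad/s
X_L = ωL = 88.7 Ω
X_C = 1/(ωC) = 234 Ω
Parallel: admittances add. Y = 1/(jωL) + jωC
Y = (0 − j0.00701) S
|Y| = 0.00701 S → |Z| = 1/|Y| = 143 Ω, ∠Z = −∠Y = 90.0°
I = V/|Z| = 1.96/143 = 13.7 mA

13.7 mA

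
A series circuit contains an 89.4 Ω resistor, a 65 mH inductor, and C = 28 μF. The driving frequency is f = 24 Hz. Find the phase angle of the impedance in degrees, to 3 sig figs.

-68.5°

ω = 2πf = 150.8 rad/s
X_L = ωL = 9.80 Ω
X_C = 1/(ωC) = 237 Ω
Net reactance X = X_L − X_C = -227 Ω
Z = 89.4 − j227 Ω
|Z| = √(89.4² + 227²) = 244 Ω
∠Z = arctan(-227/89.4) = -68.5°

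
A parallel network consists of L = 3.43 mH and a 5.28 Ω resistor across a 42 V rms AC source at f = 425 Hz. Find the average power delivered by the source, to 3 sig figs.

334 W

ω = 2πf = 2670 rad/s
X_L = ωL = 9.16 Ω
Parallel: admittances add. Y = 1/R + 1/(jωL)
Y = (0.189 − j0.109) S
|Y| = 0.219 S → |Z| = 1/|Y| = 4.57 Ω, ∠Z = −∠Y = 30.0°
I = V/|Z| = 9.18 A
P = VI cos φ = 42 × 9.18 × cos(30.0°) = 334 W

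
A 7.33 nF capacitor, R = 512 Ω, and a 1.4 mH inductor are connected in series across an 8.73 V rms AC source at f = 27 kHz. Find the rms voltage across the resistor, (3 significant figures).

5.85 V

ω = 2πf = 169600 rad/s
X_L = ωL = 238 Ω
X_C = 1/(ωC) = 804 Ω
Net reactance X = X_L − X_C = -567 Ω
Z = 512 − j567 Ω
|Z| = √(512² + 567²) = 764 Ω
I = V/|Z| = 11.4 mA
V_R = I·|Z_R| = 0.0114 × 512 = 5.85 V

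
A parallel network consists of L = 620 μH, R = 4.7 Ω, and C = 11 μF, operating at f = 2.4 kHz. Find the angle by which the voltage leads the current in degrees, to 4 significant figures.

ω = 2πf = 15080 rad/s
X_L = ωL = 9.349 Ω
X_C = 1/(ωC) = 6.029 Ω
Parallel: admittances add. Y = 1/R + 1/(jωL) + jωC
Y = (0.2128 + j0.05892) S
|Y| = 0.2208 S → |Z| = 1/|Y| = 4.530 Ω, ∠Z = −∠Y = -15.48°

-15.48°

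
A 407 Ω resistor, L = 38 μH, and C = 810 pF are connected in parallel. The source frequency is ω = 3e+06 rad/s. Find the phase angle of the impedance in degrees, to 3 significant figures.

X_L = ωL = 114 Ω
X_C = 1/(ωC) = 412 Ω
Parallel: admittances add. Y = 1/R + 1/(jωL) + jωC
Y = (0.00246 − j0.00634) S
|Y| = 0.00680 S → |Z| = 1/|Y| = 147 Ω, ∠Z = −∠Y = 68.8°

68.8°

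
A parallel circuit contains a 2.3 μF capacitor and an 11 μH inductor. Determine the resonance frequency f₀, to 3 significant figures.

ω₀ = 1/√(LC) = 1/√(1.1e-05 × 2.3e-06) = 198800 rad/s
f₀ = ω₀/(2π) = 31.6 kHz

31.6 kHz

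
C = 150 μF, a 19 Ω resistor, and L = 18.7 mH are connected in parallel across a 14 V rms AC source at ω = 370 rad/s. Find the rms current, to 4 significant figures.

X_L = ωL = 6.919 Ω
X_C = 1/(ωC) = 18.02 Ω
Parallel: admittances add. Y = 1/R + 1/(jωL) + jωC
Y = (0.05263 − j0.08903) S
|Y| = 0.1034 S → |Z| = 1/|Y| = 9.669 Ω, ∠Z = −∠Y = 59.41°
I = V/|Z| = 14/9.669 = 1.448 A

1.448 A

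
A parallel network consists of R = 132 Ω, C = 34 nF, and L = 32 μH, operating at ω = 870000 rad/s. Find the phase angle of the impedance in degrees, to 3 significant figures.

X_L = ωL = 27.8 Ω
X_C = 1/(ωC) = 33.8 Ω
Parallel: admittances add. Y = 1/R + 1/(jωL) + jωC
Y = (0.00758 − j0.00634) S
|Y| = 0.00988 S → |Z| = 1/|Y| = 101 Ω, ∠Z = −∠Y = 39.9°

39.9°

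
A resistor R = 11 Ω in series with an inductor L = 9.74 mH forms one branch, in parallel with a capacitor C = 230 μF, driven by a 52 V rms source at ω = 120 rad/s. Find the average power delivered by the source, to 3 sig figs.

X_L = ωL = 1.17 Ω
X_C = 1/(ωC) = 36.2 Ω
Branch 1 (R+jX_L): Z₁ = 11.0 + j1.17 Ω, |Z₁| = 11.1 Ω
Branch 2 (−jX_C): Z₂ = −j36.2 Ω
Parallel: Z = Z₁Z₂/(Z₁+Z₂), |Z| = 10.9 Ω, ∠Z = -11.4°
I = V/|Z| = 4.77 A
P = VI cos φ = 52 × 4.77 × cos(-11.4°) = 243 W

243 W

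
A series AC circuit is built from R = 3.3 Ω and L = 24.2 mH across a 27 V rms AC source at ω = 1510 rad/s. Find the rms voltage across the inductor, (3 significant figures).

26.9 V

X_L = ωL = 36.5 Ω
Z = 3.30 + j36.5 Ω
|Z| = √(3.30² + 36.5²) = 36.7 Ω
I = V/|Z| = 736 mA
V_L = I·|Z_L| = 0.736 × 36.5 = 26.9 V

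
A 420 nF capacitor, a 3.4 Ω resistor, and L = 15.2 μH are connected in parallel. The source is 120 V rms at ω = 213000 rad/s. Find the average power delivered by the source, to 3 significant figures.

4.24 kW

X_L = ωL = 3.24 Ω
X_C = 1/(ωC) = 11.2 Ω
Parallel: admittances add. Y = 1/R + 1/(jωL) + jωC
Y = (0.294 − j0.219) S
|Y| = 0.367 S → |Z| = 1/|Y| = 2.73 Ω, ∠Z = −∠Y = 36.7°
I = V/|Z| = 44.0 A
P = VI cos φ = 120 × 44.0 × cos(36.7°) = 4.24 kW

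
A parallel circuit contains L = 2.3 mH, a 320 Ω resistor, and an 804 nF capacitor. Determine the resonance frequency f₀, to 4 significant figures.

ω₀ = 1/√(LC) = 1/√(0.0023 × 8.04e-07) = 23250 rad/s
f₀ = ω₀/(2π) = 3.701 kHz

3.701 kHz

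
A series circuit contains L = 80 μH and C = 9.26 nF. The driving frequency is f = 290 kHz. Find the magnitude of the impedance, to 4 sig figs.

86.50 Ω

ω = 2πf = 1.822e+06 rad/s
X_L = ωL = 145.8 Ω
X_C = 1/(ωC) = 59.27 Ω
Net reactance X = X_L − X_C = 86.50 Ω
Z = j86.50 Ω
|Z| = √(0² + 86.50²) = 86.50 Ω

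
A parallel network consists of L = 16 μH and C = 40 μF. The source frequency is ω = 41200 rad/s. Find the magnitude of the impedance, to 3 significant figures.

X_L = ωL = 0.659 Ω
X_C = 1/(ωC) = 0.607 Ω
Parallel: admittances add. Y = 1/(jωL) + jωC
Y = (0 + j0.131) S
|Y| = 0.131 S → |Z| = 1/|Y| = 7.63 Ω, ∠Z = −∠Y = -90.0°

7.63 Ω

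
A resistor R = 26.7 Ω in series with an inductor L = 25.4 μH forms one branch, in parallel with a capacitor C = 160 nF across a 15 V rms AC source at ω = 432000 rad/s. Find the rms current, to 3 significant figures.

967 mA

X_L = ωL = 11.0 Ω
X_C = 1/(ωC) = 14.5 Ω
Branch 1 (R+jX_L): Z₁ = 26.7 + j11.0 Ω, |Z₁| = 28.9 Ω
Branch 2 (−jX_C): Z₂ = −j14.5 Ω
Parallel: Z = Z₁Z₂/(Z₁+Z₂), |Z| = 15.5 Ω, ∠Z = -60.2°
I = V/|Z| = 15/15.5 = 967 mA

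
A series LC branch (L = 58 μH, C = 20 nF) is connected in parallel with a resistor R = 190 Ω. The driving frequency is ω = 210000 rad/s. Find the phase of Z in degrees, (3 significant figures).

X_L = ωL = 12.2 Ω
X_C = 1/(ωC) = 238 Ω
Branch 1: Z₁ = R = 190 Ω
Branch 2 (series LC): Z₂ = j(X_L − X_C) = −j226 Ω
Parallel: Z = Z₁Z₂/(Z₁+Z₂), |Z| = 145 Ω, ∠Z = -40.1°

-40.1°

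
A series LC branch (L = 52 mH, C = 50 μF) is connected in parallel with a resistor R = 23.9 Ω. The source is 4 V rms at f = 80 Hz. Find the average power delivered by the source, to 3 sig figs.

ω = 2πf = 502.7 rad/s
X_L = ωL = 26.1 Ω
X_C = 1/(ωC) = 39.8 Ω
Branch 1: Z₁ = R = 23.9 Ω
Branch 2 (series LC): Z₂ = j(X_L − X_C) = −j13.7 Ω
Parallel: Z = Z₁Z₂/(Z₁+Z₂), |Z| = 11.9 Ω, ∠Z = -60.3°
I = V/|Z| = 337 mA
P = VI cos φ = 4 × 0.337 × cos(-60.3°) = 669 mW

669 mW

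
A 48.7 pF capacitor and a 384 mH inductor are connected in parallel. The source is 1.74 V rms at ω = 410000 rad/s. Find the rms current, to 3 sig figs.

23.7 μA

X_L = ωL = 157000 Ω
X_C = 1/(ωC) = 50100 Ω
Parallel: admittances add. Y = 1/(jωL) + jωC
Y = (0 + j1.36e-05) S
|Y| = 1.36e-05 S → |Z| = 1/|Y| = 73400 Ω, ∠Z = −∠Y = -90.0°
I = V/|Z| = 1.74/73400 = 23.7 μA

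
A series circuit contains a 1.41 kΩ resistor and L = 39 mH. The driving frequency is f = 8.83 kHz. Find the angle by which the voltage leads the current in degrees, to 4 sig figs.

ω = 2πf = 55480 rad/s
X_L = ωL = 2164 Ω
Z = 1410 + j2164 Ω
|Z| = √(1410² + 2164²) = 2583 Ω
∠Z = arctan(2164/1410) = 56.91°

56.91°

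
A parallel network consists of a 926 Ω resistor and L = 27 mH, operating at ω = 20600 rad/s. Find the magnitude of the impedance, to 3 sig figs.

X_L = ωL = 556 Ω
Parallel: admittances add. Y = 1/R + 1/(jωL)
Y = (0.00108 − j0.00180) S
|Y| = 0.00210 S → |Z| = 1/|Y| = 477 Ω, ∠Z = −∠Y = 59.0°

477 Ω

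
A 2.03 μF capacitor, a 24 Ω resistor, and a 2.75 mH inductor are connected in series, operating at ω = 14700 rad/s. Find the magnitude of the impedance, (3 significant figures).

25.0 Ω

X_L = ωL = 40.4 Ω
X_C = 1/(ωC) = 33.5 Ω
Net reactance X = X_L − X_C = 6.91 Ω
Z = 24.0 + j6.91 Ω
|Z| = √(24.0² + 6.91²) = 25.0 Ω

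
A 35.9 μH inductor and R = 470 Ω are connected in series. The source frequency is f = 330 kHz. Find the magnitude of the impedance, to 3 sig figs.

ω = 2πf = 2.073e+06 rad/s
X_L = ωL = 74.4 Ω
Z = 470 + j74.4 Ω
|Z| = √(470² + 74.4²) = 476 Ω

476 Ω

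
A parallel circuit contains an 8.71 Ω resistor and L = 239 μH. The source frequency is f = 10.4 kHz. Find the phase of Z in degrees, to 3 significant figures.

ω = 2πf = 65350 rad/s
X_L = ωL = 15.6 Ω
Parallel: admittances add. Y = 1/R + 1/(jωL)
Y = (0.115 − j0.0640) S
|Y| = 0.131 S → |Z| = 1/|Y| = 7.61 Ω, ∠Z = −∠Y = 29.1°

29.1°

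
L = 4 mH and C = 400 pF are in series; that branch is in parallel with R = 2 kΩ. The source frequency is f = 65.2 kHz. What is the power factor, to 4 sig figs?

0.9126

ω = 2πf = 409700 rad/s
X_L = ωL = 1639 Ω
X_C = 1/(ωC) = 6103 Ω
Branch 1: Z₁ = R = 2000 Ω
Branch 2 (series LC): Z₂ = j(X_L − X_C) = −j4464 Ω
Parallel: Z = Z₁Z₂/(Z₁+Z₂), |Z| = 1825 Ω, ∠Z = -24.13°
cos φ = cos(-24.13°) = 0.9126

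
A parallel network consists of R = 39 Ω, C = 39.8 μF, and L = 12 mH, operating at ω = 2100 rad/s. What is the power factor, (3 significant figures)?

X_L = ωL = 25.2 Ω
X_C = 1/(ωC) = 12.0 Ω
Parallel: admittances add. Y = 1/R + 1/(jωL) + jωC
Y = (0.0256 + j0.0439) S
|Y| = 0.0508 S → |Z| = 1/|Y| = 19.7 Ω, ∠Z = −∠Y = -59.7°
cos φ = cos(-59.7°) = 0.504

0.504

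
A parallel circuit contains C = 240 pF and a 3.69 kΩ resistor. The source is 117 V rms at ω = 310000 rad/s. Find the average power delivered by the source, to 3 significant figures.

X_C = 1/(ωC) = 13400 Ω
Parallel: admittances add. Y = 1/R + jωC
Y = (0.000271 + j7.44e-05) S
|Y| = 0.000281 S → |Z| = 1/|Y| = 3560 Ω, ∠Z = −∠Y = -15.4°
I = V/|Z| = 32.9 mA
P = VI cos φ = 117 × 0.0329 × cos(-15.4°) = 3.71 W

3.71 W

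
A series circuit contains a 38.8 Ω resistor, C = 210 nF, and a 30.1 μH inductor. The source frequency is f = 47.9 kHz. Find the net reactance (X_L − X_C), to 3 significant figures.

ω = 2πf = 301000 rad/s
X_L = ωL = 9.06 Ω
X_C = 1/(ωC) = 15.8 Ω
X = 9.06 − 15.8 = -6.76 Ω

-6.76 Ω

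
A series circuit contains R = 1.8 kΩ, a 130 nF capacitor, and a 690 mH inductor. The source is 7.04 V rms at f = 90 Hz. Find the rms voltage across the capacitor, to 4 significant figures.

ω = 2πf = 565.5 rad/s
X_L = ωL = 390.2 Ω
X_C = 1/(ωC) = 13600 Ω
Net reactance X = X_L − X_C = -13210 Ω
Z = 1800 − j13210 Ω
|Z| = √(1800² + 13210²) = 13330 Ω
I = V/|Z| = 527.9 μA
V_C = I·|Z_C| = 0.0005279 × 13600 = 7.182 V

7.182 V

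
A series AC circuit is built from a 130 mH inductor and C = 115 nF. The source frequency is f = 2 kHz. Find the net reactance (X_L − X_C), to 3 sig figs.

942 Ω

ω = 2πf = 12570 rad/s
X_L = ωL = 1630 Ω
X_C = 1/(ωC) = 692 Ω
X = 1630 − 692 = 942 Ω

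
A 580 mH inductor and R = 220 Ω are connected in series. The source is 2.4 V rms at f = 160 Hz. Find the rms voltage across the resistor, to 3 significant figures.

0.847 V

ω = 2πf = 1005 rad/s
X_L = ωL = 583 Ω
Z = 220 + j583 Ω
|Z| = √(220² + 583²) = 623 Ω
I = V/|Z| = 3.85 mA
V_R = I·|Z_R| = 0.00385 × 220 = 0.847 V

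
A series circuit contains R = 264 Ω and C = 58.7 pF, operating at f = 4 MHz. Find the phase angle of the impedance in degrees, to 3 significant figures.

-68.7°

ω = 2πf = 2.513e+07 rad/s
X_C = 1/(ωC) = 678 Ω
Z = 264 − j678 Ω
|Z| = √(264² + 678²) = 727 Ω
∠Z = arctan(-678/264) = -68.7°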